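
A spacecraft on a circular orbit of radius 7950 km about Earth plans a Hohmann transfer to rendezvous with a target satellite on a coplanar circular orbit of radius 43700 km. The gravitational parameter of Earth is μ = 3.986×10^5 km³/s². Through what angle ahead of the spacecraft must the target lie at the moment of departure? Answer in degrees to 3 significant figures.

The Hohmann ellipse has a_t = (r₁ + r₂)/2 = 25825 km.
The half-period of the transfer ellipse is t = π√(a_t³/μ) = 20651 s.
Target angular speed ω₂ = √(μ/r₂³) = 6.9111×10^-5 rad/s.
Angle swept by the target during transfer: ω₂·t = 1.4272 rad = 81.77°.
The spacecraft traverses 180° on the transfer ellipse, so the target must lead by 180° − 81.77° = 98.2°.

φ = 98.2°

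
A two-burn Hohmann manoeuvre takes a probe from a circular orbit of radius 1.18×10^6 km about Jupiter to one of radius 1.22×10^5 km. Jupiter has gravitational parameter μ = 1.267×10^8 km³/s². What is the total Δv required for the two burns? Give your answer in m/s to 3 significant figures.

The Hohmann ellipse has a_t = (r₁ + r₂)/2 = 6.510×10^5 km.
At r₁ the circular-orbit speed is v₁ = √(μ/r₁) = 10.362 km/s.
On the transfer ellipse at r₁, v² = μ(2/r − 1/a) gives v_a = √[μ(2/r₁ − 1/a_t)] = 4.4858 km/s.
First burn Δv₁ = |v_a − v₁| = 5.876 km/s.
Circular speed at r₂: v₂ = √(μ/r₂) = 32.23 km/s.
Transfer-orbit speed at r₂: v_p = √[μ(2/r₂ − 1/a_t)] = 43.39 km/s.
Second burn Δv₂ = |v₂ − v_p| = 11.16 km/s.
Total Δv = Δv₁ + Δv₂ = 17.04 km/s.

Δv = 17000 m/s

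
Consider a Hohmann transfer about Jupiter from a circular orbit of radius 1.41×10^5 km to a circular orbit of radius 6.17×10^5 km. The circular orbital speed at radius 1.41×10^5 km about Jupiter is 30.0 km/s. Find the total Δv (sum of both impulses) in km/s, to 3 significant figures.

From the circular-orbit relation v² = μ/r at r = 1.41×10^5 km: μ = v²r = (30.0)² × 1.41×10^5 = 1.26900×10^8 km³/s².
The Hohmann ellipse has a_t = (r₁ + r₂)/2 = 3.790×10^5 km.
Circular speed at r₁: v₁ = √(μ/r₁) = √(1.26900×10^8/1.410×10^5) = 30.000 km/s.
Transfer-orbit speed at r₁ (vis-viva): v_p = √[μ(2/r₁ − 1/a_t)] = 38.278 km/s.
First burn Δv₁ = |v_p − v₁| = 8.278 km/s.
Circular speed at r₂: v₂ = √(μ/r₂) = 14.341 km/s.
Transfer-orbit speed at r₂: v_a = √[μ(2/r₂ − 1/a_t)] = 8.7474 km/s.
Second burn Δv₂ = |v₂ − v_a| = 5.594 km/s.
Total Δv = Δv₁ + Δv₂ = 13.87 km/s.

Δv = 13.9 km/s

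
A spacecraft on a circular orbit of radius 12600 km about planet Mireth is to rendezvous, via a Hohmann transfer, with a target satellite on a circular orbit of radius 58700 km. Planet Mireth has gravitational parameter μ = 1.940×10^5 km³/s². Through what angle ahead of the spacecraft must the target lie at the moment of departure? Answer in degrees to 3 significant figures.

φ = 94.8°

Semi-major axis of the transfer orbit: a_t = (12600 + 58700)/2 = 35650 km.
The half-period of the transfer ellipse is t = π√(a_t³/μ) = 48010 s.
Target angular speed ω₂ = √(μ/r₂³) = 3.097×10^-5 rad/s.
Angle swept by the target during transfer: ω₂·t = 1.4869 rad = 85.19°.
The spacecraft traverses 180° on the transfer ellipse, so the target must lead by 180° − 85.19° = 94.8°.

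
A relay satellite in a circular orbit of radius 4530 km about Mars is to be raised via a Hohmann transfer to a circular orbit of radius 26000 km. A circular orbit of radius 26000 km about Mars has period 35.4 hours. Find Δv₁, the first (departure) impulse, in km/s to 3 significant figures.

From Kepler's third law T² = 4π²r³/μ at r = 26000 km, T = 35.4 hours = 35.4 × 3600 s = 1.2744×10^5 s: μ = 4π²r³/T² = 42723.6 km³/s².
Semi-major axis of the transfer orbit: a_t = (4530 + 26000)/2 = 15265 km.
Circular speed at r = 4530 km: v_c = √(μ/r) = 3.07104 km/s.
Vis-viva on the transfer ellipse at r = 4530 km gives v_t = √[μ(2/r − 1/a_t)] = 4.00796 km/s.
Δv₁ = |v_t − v_c| = |4.00796 − 3.07104| = 0.9369 km/s.

Δv₁ = 0.937 km/s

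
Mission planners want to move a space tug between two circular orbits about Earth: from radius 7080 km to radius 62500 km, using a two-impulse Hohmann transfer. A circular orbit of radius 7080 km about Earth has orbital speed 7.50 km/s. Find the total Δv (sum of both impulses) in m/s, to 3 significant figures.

Δv = 3940 m/s

From the circular-orbit relation v² = μ/r at r = 7080 km: μ = v²r = (7.50)² × 7080 = 3.98250×10^5 km³/s².
Semi-major axis of the transfer orbit: a_t = (7080 + 62500)/2 = 34790 km.
Circular speed at r₁: v₁ = √(μ/r₁) = √(3.98250×10^5/7080) = 7.5000 km/s.
Transfer-orbit speed at r₁ (v² = μ(2/r − 1/a)): v_p = √[μ(2/r₁ − 1/a_t)] = 10.052 km/s.
First burn Δv₁ = |v_p − v₁| = 2.552 km/s.
At r₂, v₂ = √(μ/r₂) = 2.5243 km/s.
Transfer-orbit speed at r₂: v_a = √[μ(2/r₂ − 1/a_t)] = 1.1387 km/s.
Second burn Δv₂ = |v₂ − v_a| = 1.386 km/s.
Δv = Δv₁ + Δv₂ = 2.552 + 1.386 = 3.938 km/s.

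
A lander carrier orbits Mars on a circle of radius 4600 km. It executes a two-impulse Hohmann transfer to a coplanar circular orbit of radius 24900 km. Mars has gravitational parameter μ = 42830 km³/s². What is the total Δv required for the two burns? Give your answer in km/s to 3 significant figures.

Δv = 1.49 km/s

Semi-major axis of the transfer orbit: a_t = (4600 + 24900)/2 = 14750 km.
At r₁ the circular-orbit speed is v₁ = √(μ/r₁) = 3.0514 km/s.
Transfer-orbit speed at r₁ (vis-viva equation): v_p = √[μ(2/r₁ − 1/a_t)] = 3.9646 km/s.
First burn Δv₁ = |v_p − v₁| = 0.9132 km/s.
Circular speed at r₂: v₂ = √(μ/r₂) = 1.3115 km/s.
Transfer-orbit speed at r₂: v_a = √[μ(2/r₂ − 1/a_t)] = 0.73242 km/s.
Second burn Δv₂ = |v₂ − v_a| = 0.5791 km/s.
Total Δv = Δv₁ + Δv₂ = 1.492 km/s.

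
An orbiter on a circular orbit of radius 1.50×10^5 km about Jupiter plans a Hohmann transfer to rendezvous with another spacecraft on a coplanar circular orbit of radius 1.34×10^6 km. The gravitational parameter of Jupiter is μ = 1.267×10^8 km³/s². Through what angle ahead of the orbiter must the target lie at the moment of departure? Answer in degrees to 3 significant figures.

φ = 105°

The Hohmann ellipse has a_t = (r₁ + r₂)/2 = 7.450×10^5 km.
Transfer time t = π√(a_t³/μ) = 1.7947×10^5 s.
Target angular speed ω₂ = √(μ/r₂³) = 7.2566×10^-6 rad/s.
Angle swept by the target during transfer: ω₂·t = 1.3023 rad = 74.62°.
Arrival is 180° from departure on the ellipse, so φ = 180° − 74.62° = 105°.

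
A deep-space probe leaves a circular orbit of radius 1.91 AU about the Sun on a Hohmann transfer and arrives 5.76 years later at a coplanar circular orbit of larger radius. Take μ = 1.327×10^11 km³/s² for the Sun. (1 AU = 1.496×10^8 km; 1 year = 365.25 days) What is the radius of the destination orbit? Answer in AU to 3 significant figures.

In km: r₁ = 1.91 × 1.496×10^8 = 2.85736×10^8 km.
Transfer time t = 5.76 years × 365.25 × 86400 s = 1.81771776×10^8 s, and t = π√(a_t³/μ).
So a_t = (μ t²/π²)^(1/3) = (1.327×10^11 × (1.81771776×10^8)² / π²)^(1/3) = 7.6303×10^8 km.
Since a_t = (r₁ + r₂)/2, r₂ = 2a_t − r₁ = 2×7.6303×10^8 − 2.85736×10^8 = 1.240324×10^9 km.
In AU: r₂ = 1.240324×10^9 / 1.496×10^8 = 8.29 AU.

r₂ = 8.29 AU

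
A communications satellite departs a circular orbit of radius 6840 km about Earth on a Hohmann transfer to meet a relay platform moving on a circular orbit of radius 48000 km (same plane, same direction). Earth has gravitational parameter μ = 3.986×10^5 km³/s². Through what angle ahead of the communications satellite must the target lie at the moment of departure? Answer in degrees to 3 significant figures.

The Hohmann ellipse has a_t = (r₁ + r₂)/2 = 27420 km.
The half-period of the transfer ellipse is t = π√(a_t³/μ) = 22593 s.
Target angular speed ω₂ = √(μ/r₂³) = 6.0035×10^-5 rad/s.
Angle swept by the target during transfer: ω₂·t = 1.3564 rad = 77.72°.
The communications satellite traverses 180° on the transfer ellipse, so the target must lead by 180° − 77.72° = 102°.

φ = 102°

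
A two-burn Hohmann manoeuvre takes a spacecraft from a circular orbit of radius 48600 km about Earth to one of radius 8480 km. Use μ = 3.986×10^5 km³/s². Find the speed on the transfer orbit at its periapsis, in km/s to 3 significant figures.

v = 8.95 km/s

Semi-major axis of the transfer orbit: a_t = (48600 + 8480)/2 = 28540 km.
The periapsis of the transfer ellipse is at r = 8480 km.
From the vis-viva equation, v = √[μ(2/r − 1/a_t)] = 8.947 km/s.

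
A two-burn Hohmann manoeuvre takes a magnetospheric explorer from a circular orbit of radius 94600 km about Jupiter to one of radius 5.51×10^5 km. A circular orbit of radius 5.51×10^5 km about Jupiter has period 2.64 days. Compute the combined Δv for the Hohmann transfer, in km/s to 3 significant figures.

From Kepler's third law T² = 4π²r³/μ at r = 5.51×10^5 km, T = 2.64 days = 2.64 × 86400 s = 2.28096×10^5 s: μ = 4π²r³/T² = 1.26934×10^8 km³/s².
The Hohmann ellipse has a_t = (r₁ + r₂)/2 = 3.228×10^5 km.
At r₁ the circular-orbit speed is v₁ = √(μ/r₁) = 36.63 km/s.
Transfer-orbit speed at r₁ (vis-viva): v_p = √[μ(2/r₁ − 1/a_t)] = 47.86 km/s.
First burn Δv₁ = |v_p − v₁| = 11.23 km/s.
At r₂, v₂ = √(μ/r₂) = 15.178 km/s.
Transfer-orbit speed at r₂: v_a = √[μ(2/r₂ − 1/a_t)] = 8.2166 km/s.
Second burn Δv₂ = |v₂ − v_a| = 6.961 km/s.
Δv = Δv₁ + Δv₂ = 11.23 + 6.961 = 18.19 km/s.

Δv = 18.2 km/s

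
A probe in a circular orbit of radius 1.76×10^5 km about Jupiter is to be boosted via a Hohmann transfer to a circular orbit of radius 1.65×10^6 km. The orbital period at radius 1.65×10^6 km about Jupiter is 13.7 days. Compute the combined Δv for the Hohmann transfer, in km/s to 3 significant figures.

Δv = 14.1 km/s

From Kepler's third law T² = 4π²r³/μ at r = 1.65×10^6 km, T = 13.7 days = 13.7 × 86400 s = 1.18368×10^6 s: μ = 4π²r³/T² = 1.26574×10^8 km³/s².
Transfer-ellipse semi-major axis a_t = (r₁ + r₂)/2 = (1.760×10^5 + 1.650×10^6)/2 = 9.130×10^5 km.
At r₁ the circular-orbit speed is v₁ = √(μ/r₁) = 26.817 km/s.
Transfer-orbit speed at r₁ (vis-viva equation): v_p = √[μ(2/r₁ − 1/a_t)] = 36.051 km/s.
First burn Δv₁ = |v_p − v₁| = 9.234 km/s.
At r₂, v₂ = √(μ/r₂) = 8.758 km/s.
Transfer-orbit speed at r₂: v_a = √[μ(2/r₂ − 1/a_t)] = 3.845 km/s.
Second burn Δv₂ = |v₂ − v_a| = 4.913 km/s.
Total Δv = Δv₁ + Δv₂ = 14.15 km/s.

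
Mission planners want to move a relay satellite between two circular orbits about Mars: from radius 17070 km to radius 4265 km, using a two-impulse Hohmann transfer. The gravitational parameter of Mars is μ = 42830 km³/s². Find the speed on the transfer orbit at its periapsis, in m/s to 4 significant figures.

The Hohmann ellipse has a_t = (r₁ + r₂)/2 = 10667.5 km.
At periapsis, r = 4265 km.
Applying v² = μ(2/r − 1/a_t): v = 4.009 km/s.

v = 4009 m/s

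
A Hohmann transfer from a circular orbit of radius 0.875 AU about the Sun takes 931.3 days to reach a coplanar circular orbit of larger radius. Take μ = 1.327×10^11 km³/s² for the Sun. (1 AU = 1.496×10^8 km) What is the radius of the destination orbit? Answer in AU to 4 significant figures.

In km: r₁ = 0.875 × 1.496×10^8 = 1.309×10^8 km.
Transfer time t = 931.3 days = 8.046432×10^7 s, and t = π√(a_t³/μ).
So a_t = (μ t²/π²)^(1/3) = (1.327×10^11 × (8.046432×10^7)² / π²)^(1/3) = 4.4319×10^8 km.
Since a_t = (r₁ + r₂)/2, r₂ = 2a_t − r₁ = 2×4.4319×10^8 − 1.309×10^8 = 7.5548×10^8 km.
In AU: r₂ = 7.5548×10^8 / 1.496×10^8 = 5.050 AU.

r₂ = 5.050 AU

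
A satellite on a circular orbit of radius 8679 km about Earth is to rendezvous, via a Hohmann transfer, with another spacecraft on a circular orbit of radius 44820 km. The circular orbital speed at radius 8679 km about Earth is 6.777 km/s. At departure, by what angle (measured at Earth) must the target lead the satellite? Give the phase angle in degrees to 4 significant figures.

From the circular-orbit relation v² = μ/r at r = 8679 km: μ = v²r = (6.777)² × 8679 = 3.98607×10^5 km³/s².
Semi-major axis of the transfer orbit: a_t = (8679 + 44820)/2 = 26749.5 km.
The half-period of the transfer ellipse is t = π√(a_t³/μ) = 21770 s.
Target angular speed ω₂ = √(μ/r₂³) = 6.6537×10^-5 rad/s.
Angle swept by the target during transfer: ω₂·t = 1.4485 rad = 82.99°.
Arrival is 180° from departure on the ellipse, so φ = 180° − 82.99° = 97.01°.

φ = 97.01°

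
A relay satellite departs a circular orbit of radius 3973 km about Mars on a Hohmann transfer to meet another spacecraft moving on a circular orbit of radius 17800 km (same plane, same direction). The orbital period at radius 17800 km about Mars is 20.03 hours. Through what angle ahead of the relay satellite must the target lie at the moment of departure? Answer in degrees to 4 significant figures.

φ = 93.91°

From Kepler's third law T² = 4π²r³/μ at r = 17800 km, T = 20.03 hours = 20.03 × 3600 s = 72108 s: μ = 4π²r³/T² = 42820.6 km³/s².
The Hohmann ellipse has a_t = (r₁ + r₂)/2 = 10886.5 km.
The half-period of the transfer ellipse is t = π√(a_t³/μ) = 17244.7 s.
The target's mean motion on its circular orbit is ω₂ = √(μ/r₂³) = 8.71358×10^-5 rad/s.
Angle swept by the target during transfer: ω₂·t = 1.5026 rad = 86.09°.
The relay satellite traverses 180° on the transfer ellipse, so the target must lead by 180° − 86.09° = 93.91°.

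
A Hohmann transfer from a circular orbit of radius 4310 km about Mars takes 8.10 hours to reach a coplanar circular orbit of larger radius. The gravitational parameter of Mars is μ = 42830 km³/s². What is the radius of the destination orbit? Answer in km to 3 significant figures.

r₂ = 26600 km

Transfer time t = 8.10 hours = 29160 s, and t = π√(a_t³/μ).
So a_t = (μ t²/π²)^(1/3) = (42830 × (29160)² / π²)^(1/3) = 15453 km.
Since a_t = (r₁ + r₂)/2, r₂ = 2a_t − r₁ = 2×15453 − 4310 = 26596 km.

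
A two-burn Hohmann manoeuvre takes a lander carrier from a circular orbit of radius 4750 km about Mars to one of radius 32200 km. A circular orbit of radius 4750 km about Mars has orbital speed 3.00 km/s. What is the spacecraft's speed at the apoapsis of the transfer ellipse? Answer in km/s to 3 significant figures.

v = 0.584 km/s

From the circular-orbit relation v² = μ/r at r = 4750 km: μ = v²r = (3.00)² × 4750 = 42750.0 km³/s².
Semi-major axis of the transfer orbit: a_t = (4750 + 32200)/2 = 18475 km.
At apoapsis, r = 32200 km.
From the vis-viva equation, v = √[μ(2/r − 1/a_t)] = 0.5842 km/s.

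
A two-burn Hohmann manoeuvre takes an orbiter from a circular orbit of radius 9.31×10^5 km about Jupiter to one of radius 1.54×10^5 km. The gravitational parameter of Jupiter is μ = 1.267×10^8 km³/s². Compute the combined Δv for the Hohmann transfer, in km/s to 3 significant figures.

Δv = 14.3 km/s

The Hohmann ellipse has a_t = (r₁ + r₂)/2 = 5.425×10^5 km.
At r₁ the circular-orbit speed is v₁ = √(μ/r₁) = 11.6658 km/s.
Transfer-orbit speed at r₁ (vis-viva): v_a = √[μ(2/r₁ − 1/a_t)] = 6.21547 km/s.
First burn Δv₁ = |v_a − v₁| = 5.450 km/s.
At r₂, v₂ = √(μ/r₂) = 28.683 km/s.
Transfer-orbit speed at r₂: v_p = √[μ(2/r₂ − 1/a_t)] = 37.575 km/s.
Second burn Δv₂ = |v₂ − v_p| = 8.892 km/s.
Total Δv = Δv₁ + Δv₂ = 14.34 km/s.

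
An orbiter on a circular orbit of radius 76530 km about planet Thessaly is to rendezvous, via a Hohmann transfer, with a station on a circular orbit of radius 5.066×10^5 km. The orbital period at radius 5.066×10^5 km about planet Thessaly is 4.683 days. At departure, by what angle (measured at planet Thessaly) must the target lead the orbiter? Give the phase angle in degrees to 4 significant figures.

φ = 101.4°

From Kepler's third law T² = 4π²r³/μ at r = 5.066×10^5 km, T = 4.683 days = 4.683 × 86400 s = 4.046112×10^5 s: μ = 4π²r³/T² = 3.13530×10^7 km³/s².
Transfer-ellipse semi-major axis a_t = (r₁ + r₂)/2 = (76530 + 5.066×10^5)/2 = 2.91565×10^5 km.
Transfer time t = π√(a_t³/μ) = 88331 s.
The target's mean motion on its circular orbit is ω₂ = √(μ/r₂³) = 1.5529×10^-5 rad/s.
Angle swept by the target during transfer: ω₂·t = 1.3717 rad = 78.59°.
The orbiter traverses 180° on the transfer ellipse, so the target must lead by 180° − 78.59° = 101.4°.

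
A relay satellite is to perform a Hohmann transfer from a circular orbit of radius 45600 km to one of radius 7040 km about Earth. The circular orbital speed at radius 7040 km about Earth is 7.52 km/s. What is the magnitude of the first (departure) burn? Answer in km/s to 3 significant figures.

From the circular-orbit relation v² = μ/r at r = 7040 km: μ = v²r = (7.52)² × 7040 = 3.98115×10^5 km³/s².
Transfer-ellipse semi-major axis a_t = (r₁ + r₂)/2 = (45600 + 7040)/2 = 26320 km.
On the circular orbit at r = 45600 km, v_c = √(μ/r) = 2.955 km/s.
Vis-viva on the transfer ellipse at r = 45600 km gives v_t = √[μ(2/r − 1/a_t)] = 1.528 km/s.
Δv₁ = |v_t − v_c| = |1.528 − 2.955| = 1.427 km/s.

Δv₁ = 1.43 km/s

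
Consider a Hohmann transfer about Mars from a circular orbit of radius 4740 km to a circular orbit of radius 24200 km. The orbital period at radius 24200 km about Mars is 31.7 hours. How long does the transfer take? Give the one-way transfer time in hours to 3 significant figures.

From Kepler's third law T² = 4π²r³/μ at r = 24200 km, T = 31.7 hours = 31.7 × 3600 s = 1.1412×10^5 s: μ = 4π²r³/T² = 42961.8 km³/s².
Semi-major axis of the transfer orbit: a_t = (4740 + 24200)/2 = 14470 km.
Transfer time t = π√(a_t³/μ) = π√((14470)³ / 42961.8) = 26380 s.
Converting: 26380 s ÷ 3600 s/hour = 7.33 hours.

t = 7.33 hours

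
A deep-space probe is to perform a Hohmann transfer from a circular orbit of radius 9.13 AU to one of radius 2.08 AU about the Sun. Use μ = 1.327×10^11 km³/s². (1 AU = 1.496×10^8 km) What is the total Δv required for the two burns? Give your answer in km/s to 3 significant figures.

In km: r₁ = 9.13 × 1.496×10^8 = 1.365848×10^9 km; r₂ = 2.08 × 1.496×10^8 = 3.11168×10^8 km.
The Hohmann ellipse has a_t = (r₁ + r₂)/2 = 8.38508×10^8 km.
At r₁ the circular-orbit speed is v₁ = √(μ/r₁) = 9.857 km/s.
Transfer-orbit speed at r₁ (vis-viva equation): v_a = √[μ(2/r₁ − 1/a_t)] = 6.005 km/s.
First burn Δv₁ = |v_a − v₁| = 3.852 km/s.
At r₂, v₂ = √(μ/r₂) = 20.65085 km/s.
Transfer-orbit speed at r₂: v_p = √[μ(2/r₂ − 1/a_t)] = 26.35637 km/s.
Second burn Δv₂ = |v₂ − v_p| = 5.706 km/s.
Total Δv = Δv₁ + Δv₂ = 9.558 km/s.

Δv = 9.56 km/s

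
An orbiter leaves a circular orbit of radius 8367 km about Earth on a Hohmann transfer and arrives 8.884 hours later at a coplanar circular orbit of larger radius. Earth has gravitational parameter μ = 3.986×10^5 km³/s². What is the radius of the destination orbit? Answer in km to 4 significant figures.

Transfer time t = 8.884 hours = 31982.4 s, and t = π√(a_t³/μ).
So a_t = (μ t²/π²)^(1/3) = (3.986×10^5 × (31982.4)² / π²)^(1/3) = 34569 km.
Since a_t = (r₁ + r₂)/2, r₂ = 2a_t − r₁ = 2×34569 − 8367 = 60771 km.

r₂ = 60770 km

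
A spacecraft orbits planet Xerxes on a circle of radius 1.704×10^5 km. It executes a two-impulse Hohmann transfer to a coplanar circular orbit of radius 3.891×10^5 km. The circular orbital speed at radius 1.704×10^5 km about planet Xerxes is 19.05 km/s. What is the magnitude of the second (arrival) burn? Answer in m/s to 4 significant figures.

From the circular-orbit relation v² = μ/r at r = 1.704×10^5 km: μ = v²r = (19.05)² × 1.704×10^5 = 6.18386×10^7 km³/s².
Semi-major axis of the transfer orbit: a_t = (1.704×10^5 + 3.891×10^5)/2 = 2.7975×10^5 km.
On the circular orbit at r = 3.891×10^5 km, v_c = √(μ/r) = 12.607 km/s.
Vis-viva on the transfer ellipse at r = 3.891×10^5 km gives v_t = √[μ(2/r − 1/a_t)] = 9.8390 km/s.
Δv₂ = |v_t − v_c| = |9.8390 − 12.607| = 2.768 km/s.

Δv₂ = 2768 m/s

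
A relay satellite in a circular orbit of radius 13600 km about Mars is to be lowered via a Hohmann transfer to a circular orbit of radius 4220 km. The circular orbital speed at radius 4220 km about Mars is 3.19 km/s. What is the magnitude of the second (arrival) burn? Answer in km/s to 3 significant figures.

From the circular-orbit relation v² = μ/r at r = 4220 km: μ = v²r = (3.19)² × 4220 = 42943.1 km³/s².
Transfer-ellipse semi-major axis a_t = (r₁ + r₂)/2 = (13600 + 4220)/2 = 8910 km.
Circular speed at r = 4220 km: v_c = √(μ/r) = 3.1900 km/s.
Transfer-orbit speed at the same r (vis-viva, a = a_t): v_t = √[μ(2/r − 1/a_t)] = 3.9411 km/s.
Δv₂ = |v_t − v_c| = |3.9411 − 3.1900| = 0.7511 km/s.

Δv₂ = 0.751 km/s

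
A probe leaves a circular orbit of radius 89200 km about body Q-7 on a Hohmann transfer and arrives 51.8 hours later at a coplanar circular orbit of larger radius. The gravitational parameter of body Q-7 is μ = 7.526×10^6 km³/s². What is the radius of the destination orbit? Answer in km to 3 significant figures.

Transfer time t = 51.8 hours = 1.8648×10^5 s, and t = π√(a_t³/μ).
So a_t = (μ t²/π²)^(1/3) = (7.526×10^6 × (1.8648×10^5)² / π²)^(1/3) = 2.9820×10^5 km.
Since a_t = (r₁ + r₂)/2, r₂ = 2a_t − r₁ = 2×2.9820×10^5 − 89200 = 5.072×10^5 km.

r₂ = 5.07×10^5 km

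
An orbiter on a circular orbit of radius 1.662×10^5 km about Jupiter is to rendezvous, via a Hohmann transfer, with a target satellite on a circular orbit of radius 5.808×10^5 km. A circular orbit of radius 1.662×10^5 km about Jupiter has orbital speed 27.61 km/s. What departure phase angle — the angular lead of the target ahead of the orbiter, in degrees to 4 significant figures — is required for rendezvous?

From the circular-orbit relation v² = μ/r at r = 1.662×10^5 km: μ = v²r = (27.61)² × 1.662×10^5 = 1.26696×10^8 km³/s².
Semi-major axis of the transfer orbit: a_t = (1.662×10^5 + 5.808×10^5)/2 = 3.735×10^5 km.
The half-period of the transfer ellipse is t = π√(a_t³/μ) = 63709 s.
Target angular speed ω₂ = √(μ/r₂³) = 2.5430×10^-5 rad/s.
Angle swept by the target during transfer: ω₂·t = 1.62012 rad = 92.83°.
Arrival is 180° from departure on the ellipse, so φ = 180° − 92.83° = 87.17°.

φ = 87.17°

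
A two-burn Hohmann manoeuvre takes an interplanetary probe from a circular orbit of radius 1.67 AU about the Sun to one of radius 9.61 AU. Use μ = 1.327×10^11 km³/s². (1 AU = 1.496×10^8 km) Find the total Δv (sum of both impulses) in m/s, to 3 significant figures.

Δv = 11400 m/s

In km: r₁ = 1.67 × 1.496×10^8 = 2.49832×10^8 km; r₂ = 9.61 × 1.496×10^8 = 1.437656×10^9 km.
The Hohmann ellipse has a_t = (r₁ + r₂)/2 = 8.43744×10^8 km.
At r₁ the circular-orbit speed is v₁ = √(μ/r₁) = 23.047 km/s.
Transfer-orbit speed at r₁ (vis-viva): v_p = √[μ(2/r₁ − 1/a_t)] = 30.084 km/s.
First burn Δv₁ = |v_p − v₁| = 7.037 km/s.
Circular speed at r₂: v₂ = √(μ/r₂) = 9.60745 km/s.
Transfer-orbit speed at r₂: v_a = √[μ(2/r₂ − 1/a_t)] = 5.22789 km/s.
Second burn Δv₂ = |v₂ − v_a| = 4.380 km/s.
Total Δv = Δv₁ + Δv₂ = 11.42 km/s.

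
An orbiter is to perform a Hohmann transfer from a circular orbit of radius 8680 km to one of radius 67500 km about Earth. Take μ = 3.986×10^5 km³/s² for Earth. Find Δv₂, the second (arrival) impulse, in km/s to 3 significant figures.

Semi-major axis of the transfer orbit: a_t = (8680 + 67500)/2 = 38090 km.
On the circular orbit at r = 67500 km, v_c = √(μ/r) = 2.430 km/s.
Transfer-orbit speed at the same r (vis-viva, a = a_t): v_t = √[μ(2/r − 1/a_t)] = 1.160 km/s.
Δv₂ = |v_t − v_c| = |1.160 − 2.430| = 1.270 km/s.

Δv₂ = 1.27 km/s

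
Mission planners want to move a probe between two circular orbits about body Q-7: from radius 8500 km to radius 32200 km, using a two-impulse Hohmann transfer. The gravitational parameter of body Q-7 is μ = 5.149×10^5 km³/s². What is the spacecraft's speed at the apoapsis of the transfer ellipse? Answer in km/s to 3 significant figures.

The Hohmann ellipse has a_t = (r₁ + r₂)/2 = 20350 km.
At apoapsis, r = 32200 km.
Applying v² = μ(2/r − 1/a_t): v = 2.584 km/s.

v = 2.58 km/s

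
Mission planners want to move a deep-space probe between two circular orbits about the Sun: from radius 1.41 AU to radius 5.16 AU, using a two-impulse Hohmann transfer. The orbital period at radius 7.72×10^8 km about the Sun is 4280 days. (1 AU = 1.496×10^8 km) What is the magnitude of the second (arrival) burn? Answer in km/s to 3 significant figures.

Δv₂ = 4.52 km/s

From Kepler's third law T² = 4π²r³/μ at r = 7.72×10^8 km, T = 4280 days = 4280 × 86400 s = 3.69792×10^8 s: μ = 4π²r³/T² = 1.32830×10^11 km³/s².
In km: r₁ = 1.41 × 1.496×10^8 = 2.10936×10^8 km; r₂ = 5.16 × 1.496×10^8 = 7.71936×10^8 km.
Transfer-ellipse semi-major axis a_t = (r₁ + r₂)/2 = (2.10936×10^8 + 7.71936×10^8)/2 = 4.91436×10^8 km.
Circular speed at r = 7.71936×10^8 km: v_c = √(μ/r) = 13.118 km/s.
Transfer-orbit speed at the same r (vis-viva, a = a_t): v_t = √[μ(2/r − 1/a_t)] = 8.5941 km/s.
Δv₂ = |v_t − v_c| = |8.5941 − 13.118| = 4.524 km/s.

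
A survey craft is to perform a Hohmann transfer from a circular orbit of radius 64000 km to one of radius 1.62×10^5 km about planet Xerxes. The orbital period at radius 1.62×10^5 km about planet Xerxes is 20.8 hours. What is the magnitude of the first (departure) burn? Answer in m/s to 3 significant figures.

From Kepler's third law T² = 4π²r³/μ at r = 1.62×10^5 km, T = 20.8 hours = 20.8 × 3600 s = 74880 s: μ = 4π²r³/T² = 2.99346×10^7 km³/s².
The Hohmann ellipse has a_t = (r₁ + r₂)/2 = 1.130×10^5 km.
Circular speed at r = 64000 km: v_c = √(μ/r) = 21.627 km/s.
Vis-viva on the transfer ellipse at r = 64000 km gives v_t = √[μ(2/r − 1/a_t)] = 25.895 km/s.
Δv₁ = |v_t − v_c| = |25.895 − 21.627| = 4.268 km/s.

Δv₁ = 4270 m/s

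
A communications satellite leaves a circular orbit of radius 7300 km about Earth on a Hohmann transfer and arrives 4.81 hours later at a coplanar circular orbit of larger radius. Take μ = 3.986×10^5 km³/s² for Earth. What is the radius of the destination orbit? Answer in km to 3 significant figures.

Transfer time t = 4.81 hours = 17316 s, and t = π√(a_t³/μ).
So a_t = (μ t²/π²)^(1/3) = (3.986×10^5 × (17316)² / π²)^(1/3) = 22964 km.
Since a_t = (r₁ + r₂)/2, r₂ = 2a_t − r₁ = 2×22964 − 7300 = 38628 km.

r₂ = 38600 km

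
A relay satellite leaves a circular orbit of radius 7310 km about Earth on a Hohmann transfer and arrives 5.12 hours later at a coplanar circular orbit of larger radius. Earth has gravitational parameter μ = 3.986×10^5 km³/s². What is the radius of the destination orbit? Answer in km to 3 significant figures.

Transfer time t = 5.12 hours = 18432 s, and t = π√(a_t³/μ).
So a_t = (μ t²/π²)^(1/3) = (3.986×10^5 × (18432)² / π²)^(1/3) = 23940 km.
Since a_t = (r₁ + r₂)/2, r₂ = 2a_t − r₁ = 2×23940 − 7310 = 40570 km.

r₂ = 40600 km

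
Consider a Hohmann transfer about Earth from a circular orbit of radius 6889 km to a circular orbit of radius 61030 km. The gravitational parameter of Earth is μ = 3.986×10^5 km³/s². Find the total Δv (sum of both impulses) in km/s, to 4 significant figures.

The Hohmann ellipse has a_t = (r₁ + r₂)/2 = 33959.5 km.
Circular speed at r₁: v₁ = √(μ/r₁) = √(3.986×10^5/6889) = 7.60660 km/s.
Transfer-orbit speed at r₁ (v² = μ(2/r − 1/a)): v_p = √[μ(2/r₁ − 1/a_t)] = 10.1972 km/s.
First burn Δv₁ = |v_p − v₁| = 2.5906 km/s.
At r₂, v₂ = √(μ/r₂) = 2.55562 km/s.
Transfer-orbit speed at r₂: v_a = √[μ(2/r₂ − 1/a_t)] = 1.15105 km/s.
Second burn Δv₂ = |v₂ − v_a| = 1.4046 km/s.
Total Δv = Δv₁ + Δv₂ = 3.995 km/s.

Δv = 3.995 km/s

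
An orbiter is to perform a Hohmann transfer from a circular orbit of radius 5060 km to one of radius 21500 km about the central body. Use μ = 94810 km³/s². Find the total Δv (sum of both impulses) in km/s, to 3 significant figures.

The Hohmann ellipse has a_t = (r₁ + r₂)/2 = 13280 km.
Circular speed at r₁: v₁ = √(μ/r₁) = √(94810/5060) = 4.329 km/s.
Transfer-orbit speed at r₁ (vis-viva equation): v_p = √[μ(2/r₁ − 1/a_t)] = 5.508 km/s.
First burn Δv₁ = |v_p − v₁| = 1.179 km/s.
Circular speed at r₂: v₂ = √(μ/r₂) = 2.0999 km/s.
Transfer-orbit speed at r₂: v_a = √[μ(2/r₂ − 1/a_t)] = 1.2962 km/s.
Second burn Δv₂ = |v₂ − v_a| = 0.8037 km/s.
Total Δv = Δv₁ + Δv₂ = 1.983 km/s.

Δv = 1.98 km/s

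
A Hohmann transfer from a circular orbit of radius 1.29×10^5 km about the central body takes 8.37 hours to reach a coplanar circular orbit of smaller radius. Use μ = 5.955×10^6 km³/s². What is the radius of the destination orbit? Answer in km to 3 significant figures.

Transfer time t = 8.37 hours = 30132 s, and t = π√(a_t³/μ).
So a_t = (μ t²/π²)^(1/3) = (5.955×10^6 × (30132)² / π²)^(1/3) = 81824 km.
Since a_t = (r₁ + r₂)/2, r₂ = 2a_t − r₁ = 2×81824 − 1.290×10^5 = 34648 km.

r₂ = 34600 km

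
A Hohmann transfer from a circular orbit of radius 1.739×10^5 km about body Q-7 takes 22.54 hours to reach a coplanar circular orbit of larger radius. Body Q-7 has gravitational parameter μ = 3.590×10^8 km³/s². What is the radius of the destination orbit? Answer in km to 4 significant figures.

Transfer time t = 22.54 hours = 81144 s, and t = π√(a_t³/μ).
So a_t = (μ t²/π²)^(1/3) = (3.590×10^8 × (81144)² / π²)^(1/3) = 6.2102×10^5 km.
Since a_t = (r₁ + r₂)/2, r₂ = 2a_t − r₁ = 2×6.2102×10^5 − 1.739×10^5 = 1.06814×10^6 km.

r₂ = 1.068×10^6 km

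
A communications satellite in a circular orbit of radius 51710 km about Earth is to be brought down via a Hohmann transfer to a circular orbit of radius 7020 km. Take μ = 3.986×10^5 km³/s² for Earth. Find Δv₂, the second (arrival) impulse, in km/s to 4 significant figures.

The Hohmann ellipse has a_t = (r₁ + r₂)/2 = 29365 km.
Circular speed at r = 7020 km: v_c = √(μ/r) = 7.535 km/s.
Transfer-orbit speed at the same r (vis-viva, a = a_t): v_t = √[μ(2/r − 1/a_t)] = 9.999 km/s.
Δv₂ = |v_t − v_c| = |9.999 − 7.535| = 2.464 km/s.

Δv₂ = 2.464 km/s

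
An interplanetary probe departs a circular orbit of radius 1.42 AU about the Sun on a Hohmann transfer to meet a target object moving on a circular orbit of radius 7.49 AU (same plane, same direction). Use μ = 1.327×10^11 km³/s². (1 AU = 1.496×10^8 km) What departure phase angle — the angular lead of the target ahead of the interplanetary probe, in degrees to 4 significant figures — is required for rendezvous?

φ = 97.43°

In km: r₁ = 1.42 × 1.496×10^8 = 2.12432×10^8 km; r₂ = 7.49 × 1.496×10^8 = 1.120504×10^9 km.
The Hohmann ellipse has a_t = (r₁ + r₂)/2 = 6.66468×10^8 km.
Transfer time t = π√(a_t³/μ) = 1.4838×10^8 s.
The target's mean motion on its circular orbit is ω₂ = √(μ/r₂³) = 9.7121×10^-9 rad/s.
Angle swept by the target during transfer: ω₂·t = 1.4411 rad = 82.57°.
Arrival is 180° from departure on the ellipse, so φ = 180° − 82.57° = 97.43°.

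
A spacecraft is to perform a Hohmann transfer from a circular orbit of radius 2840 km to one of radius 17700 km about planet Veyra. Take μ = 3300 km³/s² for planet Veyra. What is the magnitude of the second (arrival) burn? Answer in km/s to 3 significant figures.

Transfer-ellipse semi-major axis a_t = (r₁ + r₂)/2 = (2840 + 17700)/2 = 10270 km.
On the circular orbit at r = 17700 km, v_c = √(μ/r) = 0.4318 km/s.
Vis-viva on the transfer ellipse at r = 17700 km gives v_t = √[μ(2/r − 1/a_t)] = 0.2271 km/s.
Δv₂ = |v_t − v_c| = |0.2271 − 0.4318| = 0.2047 km/s.

Δv₂ = 0.205 km/s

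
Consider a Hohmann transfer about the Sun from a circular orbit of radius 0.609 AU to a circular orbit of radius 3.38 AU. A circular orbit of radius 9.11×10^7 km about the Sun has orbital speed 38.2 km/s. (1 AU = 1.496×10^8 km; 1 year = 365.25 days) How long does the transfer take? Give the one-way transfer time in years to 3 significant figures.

t = 1.41 years

From the circular-orbit relation v² = μ/r at r = 9.11×10^7 km: μ = v²r = (38.2)² × 9.11×10^7 = 1.32937×10^11 km³/s².
In km: r₁ = 0.609 × 1.496×10^8 = 9.11064×10^7 km; r₂ = 3.38 × 1.496×10^8 = 5.05648×10^8 km.
The Hohmann ellipse has a_t = (r₁ + r₂)/2 = 2.983772×10^8 km.
Transfer time t = π√(a_t³/μ) = π√((2.983772×10^8)³ / 1.32937×10^11) = 4.441×10^7 s.
Converting: 4.441×10^7 s ÷ 3.15576×10^7 s/year (365.25 × 86400) = 1.41 years.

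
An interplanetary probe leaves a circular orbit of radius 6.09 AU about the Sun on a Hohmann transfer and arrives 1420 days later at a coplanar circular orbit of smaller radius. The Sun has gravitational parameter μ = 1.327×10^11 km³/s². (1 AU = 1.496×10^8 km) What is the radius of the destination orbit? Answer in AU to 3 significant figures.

In km: r₁ = 6.09 × 1.496×10^8 = 9.11064×10^8 km.
Transfer time t = 1420 days = 1.22688×10^8 s, and t = π√(a_t³/μ).
So a_t = (μ t²/π²)^(1/3) = (1.327×10^11 × (1.22688×10^8)² / π²)^(1/3) = 5.8712×10^8 km.
Since a_t = (r₁ + r₂)/2, r₂ = 2a_t − r₁ = 2×5.8712×10^8 − 9.11064×10^8 = 2.63176×10^8 km.
In AU: r₂ = 2.63176×10^8 / 1.496×10^8 = 1.76 AU.

r₂ = 1.76 AU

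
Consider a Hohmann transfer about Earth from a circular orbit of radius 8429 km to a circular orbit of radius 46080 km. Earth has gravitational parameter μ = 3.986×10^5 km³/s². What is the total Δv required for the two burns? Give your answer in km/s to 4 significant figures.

Δv = 3.370 km/s

The Hohmann ellipse has a_t = (r₁ + r₂)/2 = 27254.5 km.
At r₁ the circular-orbit speed is v₁ = √(μ/r₁) = 6.87671 km/s.
On the transfer ellipse at r₁, v² = μ(2/r − 1/a) gives v_p = √[μ(2/r₁ − 1/a_t)] = 8.94165 km/s.
First burn Δv₁ = |v_p − v₁| = 2.0649 km/s.
At r₂, v₂ = √(μ/r₂) = 2.9411 km/s.
Transfer-orbit speed at r₂: v_a = √[μ(2/r₂ − 1/a_t)] = 1.6356 km/s.
Second burn Δv₂ = |v₂ − v_a| = 1.3055 km/s.
Δv = Δv₁ + Δv₂ = 2.0649 + 1.3055 = 3.370 km/s.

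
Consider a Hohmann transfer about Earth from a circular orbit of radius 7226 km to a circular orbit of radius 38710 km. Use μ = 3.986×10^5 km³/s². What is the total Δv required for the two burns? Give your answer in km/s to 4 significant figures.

Δv = 3.624 km/s

The Hohmann ellipse has a_t = (r₁ + r₂)/2 = 22968 km.
Circular speed at r₁: v₁ = √(μ/r₁) = √(3.986×10^5/7226) = 7.427 km/s.
On the transfer ellipse at r₁, vis-viva gives v_p = √[μ(2/r₁ − 1/a_t)] = 9.642 km/s.
First burn Δv₁ = |v_p − v₁| = 2.215 km/s.
At r₂, v₂ = √(μ/r₂) = 3.209 km/s.
Transfer-orbit speed at r₂: v_a = √[μ(2/r₂ − 1/a_t)] = 1.800 km/s.
Second burn Δv₂ = |v₂ − v_a| = 1.409 km/s.
Δv = Δv₁ + Δv₂ = 2.215 + 1.409 = 3.624 km/s.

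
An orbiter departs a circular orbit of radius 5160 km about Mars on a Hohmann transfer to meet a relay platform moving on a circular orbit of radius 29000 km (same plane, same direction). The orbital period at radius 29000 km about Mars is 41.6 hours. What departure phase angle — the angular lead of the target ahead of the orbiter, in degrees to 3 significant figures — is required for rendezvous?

φ = 98.6°

From Kepler's third law T² = 4π²r³/μ at r = 29000 km, T = 41.6 hours = 41.6 × 3600 s = 1.4976×10^5 s: μ = 4π²r³/T² = 42930.1 km³/s².
Semi-major axis of the transfer orbit: a_t = (5160 + 29000)/2 = 17080 km.
The half-period of the transfer ellipse is t = π√(a_t³/μ) = 33850 s.
The target's mean motion on its circular orbit is ω₂ = √(μ/r₂³) = 4.196×10^-5 rad/s.
Angle swept by the target during transfer: ω₂·t = 1.420 rad = 81.36°.
Arrival is 180° from departure on the ellipse, so φ = 180° − 81.36° = 98.6°.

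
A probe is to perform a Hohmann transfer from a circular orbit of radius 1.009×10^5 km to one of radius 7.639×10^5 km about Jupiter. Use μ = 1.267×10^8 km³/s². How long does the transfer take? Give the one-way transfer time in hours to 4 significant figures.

t = 22.04 hours

Transfer-ellipse semi-major axis a_t = (r₁ + r₂)/2 = (1.009×10^5 + 7.639×10^5)/2 = 4.324×10^5 km.
By Kepler's third law the transfer-orbit period is T = 2π√(a_t³/μ), so t = T/2 = 79360 s.
Converting: 79360 s ÷ 3600 s/hour = 22.04 hours.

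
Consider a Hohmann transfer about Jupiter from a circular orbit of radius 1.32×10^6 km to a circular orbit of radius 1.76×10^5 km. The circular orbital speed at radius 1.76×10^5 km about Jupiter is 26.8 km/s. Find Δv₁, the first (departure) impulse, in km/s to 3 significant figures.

From the circular-orbit relation v² = μ/r at r = 1.76×10^5 km: μ = v²r = (26.8)² × 1.76×10^5 = 1.26410×10^8 km³/s².
The Hohmann ellipse has a_t = (r₁ + r₂)/2 = 7.480×10^5 km.
On the circular orbit at r = 1.320×10^6 km, v_c = √(μ/r) = 9.786 km/s.
Vis-viva on the transfer ellipse at r = 1.320×10^6 km gives v_t = √[μ(2/r − 1/a_t)] = 4.747 km/s.
Δv₁ = |v_t − v_c| = |4.747 − 9.786| = 5.039 km/s.

Δv₁ = 5.04 km/s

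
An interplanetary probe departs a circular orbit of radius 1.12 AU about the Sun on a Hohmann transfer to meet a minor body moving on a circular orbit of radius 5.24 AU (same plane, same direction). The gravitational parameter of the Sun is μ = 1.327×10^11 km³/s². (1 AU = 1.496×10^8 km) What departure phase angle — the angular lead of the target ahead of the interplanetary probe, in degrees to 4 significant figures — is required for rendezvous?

φ = 94.90°

In km: r₁ = 1.12 × 1.496×10^8 = 1.67552×10^8 km; r₂ = 5.24 × 1.496×10^8 = 7.83904×10^8 km.
Semi-major axis of the transfer orbit: a_t = (1.67552×10^8 + 7.83904×10^8)/2 = 4.75728×10^8 km.
The half-period of the transfer ellipse is t = π√(a_t³/μ) = 8.9485×10^7 s.
The target's mean motion on its circular orbit is ω₂ = √(μ/r₂³) = 1.6597×10^-8 rad/s.
Angle swept by the target during transfer: ω₂·t = 1.4852 rad = 85.10°.
Arrival is 180° from departure on the ellipse, so φ = 180° − 85.10° = 94.90°.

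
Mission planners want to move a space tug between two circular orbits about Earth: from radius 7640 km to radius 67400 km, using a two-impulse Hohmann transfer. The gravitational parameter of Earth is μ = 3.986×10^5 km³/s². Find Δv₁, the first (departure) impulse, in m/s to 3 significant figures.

Δv₁ = 2460 m/s

Transfer-ellipse semi-major axis a_t = (r₁ + r₂)/2 = (7640 + 67400)/2 = 37520 km.
On the circular orbit at r = 7640 km, v_c = √(μ/r) = 7.223 km/s.
Vis-viva on the transfer ellipse at r = 7640 km gives v_t = √[μ(2/r − 1/a_t)] = 9.681 km/s.
Δv₁ = |v_t − v_c| = |9.681 − 7.223| = 2.458 km/s.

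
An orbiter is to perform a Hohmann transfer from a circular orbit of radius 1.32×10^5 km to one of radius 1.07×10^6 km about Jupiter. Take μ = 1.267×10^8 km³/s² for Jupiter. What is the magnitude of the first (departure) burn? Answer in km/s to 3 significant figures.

The Hohmann ellipse has a_t = (r₁ + r₂)/2 = 6.010×10^5 km.
Circular speed at r = 1.320×10^5 km: v_c = √(μ/r) = 30.98 km/s.
Transfer-orbit speed at the same r (vis-viva, a = a_t): v_t = √[μ(2/r − 1/a_t)] = 41.34 km/s.
Δv₁ = |v_t − v_c| = |41.34 − 30.98| = 10.36 km/s.

Δv₁ = 10.4 km/s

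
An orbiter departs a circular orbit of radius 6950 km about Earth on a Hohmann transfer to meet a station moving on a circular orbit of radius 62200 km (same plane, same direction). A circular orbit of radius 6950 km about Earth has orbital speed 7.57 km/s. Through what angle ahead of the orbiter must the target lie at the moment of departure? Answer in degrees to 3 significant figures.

φ = 105°

From the circular-orbit relation v² = μ/r at r = 6950 km: μ = v²r = (7.57)² × 6950 = 3.98269×10^5 km³/s².
Transfer-ellipse semi-major axis a_t = (r₁ + r₂)/2 = (6950 + 62200)/2 = 34575 km.
The half-period of the transfer ellipse is t = π√(a_t³/μ) = 32000 s.
Target angular speed ω₂ = √(μ/r₂³) = 4.068×10^-5 rad/s.
Angle swept by the target during transfer: ω₂·t = 1.302 rad = 74.60°.
Arrival is 180° from departure on the ellipse, so φ = 180° − 74.60° = 105°.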